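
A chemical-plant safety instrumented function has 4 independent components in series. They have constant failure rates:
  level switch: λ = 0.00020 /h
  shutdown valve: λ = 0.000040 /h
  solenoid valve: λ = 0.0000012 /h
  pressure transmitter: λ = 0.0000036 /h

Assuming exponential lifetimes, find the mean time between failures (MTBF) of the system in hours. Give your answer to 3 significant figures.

Series of exponential components: λ_sys = Σ λ_i
λ_sys = 0.00020 + 0.000040 + 0.0000012 + 0.0000036 = 2.4480e-04 /h
MTBF = 1 / λ_sys = 4080 h

4080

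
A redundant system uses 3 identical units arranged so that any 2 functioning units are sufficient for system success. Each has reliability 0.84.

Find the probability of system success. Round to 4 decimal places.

0.9314

R = Σ_{i=2}^{3} C(3,i) p^i (1−p)^{3−i} with p = 0.84
C(3,2)·0.84^2·0.16^1 = 0.338688
C(3,3)·0.84^3·0.16^0 = 0.592704
Sum = 0.9314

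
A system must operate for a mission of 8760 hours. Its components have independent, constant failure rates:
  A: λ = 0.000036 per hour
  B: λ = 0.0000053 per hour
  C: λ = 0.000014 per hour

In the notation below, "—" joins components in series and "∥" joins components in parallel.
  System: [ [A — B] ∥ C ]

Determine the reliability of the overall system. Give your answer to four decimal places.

0.9650

R(A) = exp(−0.000036 × 8760) = 0.729526
R(B) = exp(−0.0000053 × 8760) = 0.954633
R(C) = exp(−0.000014 × 8760) = 0.884582
Series (A and B): 0.729526 × 0.954633 = 0.696430
Parallel ([0.696430] and C): 1 − (1 − 0.696430)(1 − 0.884582) = 0.9650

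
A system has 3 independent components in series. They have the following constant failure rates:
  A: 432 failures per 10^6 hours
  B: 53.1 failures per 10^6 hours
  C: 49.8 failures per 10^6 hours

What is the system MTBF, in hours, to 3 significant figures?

Series of exponential components: λ_sys = Σ λ_i
λ_sys = 0.000432 + 0.0000531 + 0.0000498 = 5.3490e-04 /h
MTBF = 1 / λ_sys = 1870 h

1870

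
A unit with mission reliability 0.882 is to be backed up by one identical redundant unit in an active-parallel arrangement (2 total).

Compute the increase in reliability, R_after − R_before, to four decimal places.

0.1041

R_before = 0.882
R_after = 1 − (1 − 0.882)^2 = 0.9861
ΔR = 0.9861 − 0.882 = 0.1041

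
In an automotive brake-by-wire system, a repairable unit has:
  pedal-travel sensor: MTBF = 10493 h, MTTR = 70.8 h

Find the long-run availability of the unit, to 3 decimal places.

A(pedal-travel sensor) = MTBF/(MTBF+MTTR) = 10493/(10493+70.8) = 0.993

0.993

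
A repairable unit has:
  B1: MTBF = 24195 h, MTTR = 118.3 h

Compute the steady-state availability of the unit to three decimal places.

0.995

A(B1) = MTBF/(MTBF+MTTR) = 24195/(24195+118.3) = 0.995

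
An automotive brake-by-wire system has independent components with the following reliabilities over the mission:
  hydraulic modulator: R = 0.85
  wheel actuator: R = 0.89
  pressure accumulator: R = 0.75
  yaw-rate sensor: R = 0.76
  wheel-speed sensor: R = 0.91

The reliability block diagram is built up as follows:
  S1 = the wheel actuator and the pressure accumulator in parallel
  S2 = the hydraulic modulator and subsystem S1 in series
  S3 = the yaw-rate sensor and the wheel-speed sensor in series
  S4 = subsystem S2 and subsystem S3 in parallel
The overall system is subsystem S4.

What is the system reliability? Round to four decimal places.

0.9465

Parallel (wheel actuator and pressure accumulator): 1 − (1 − 0.890000)(1 − 0.750000) = 0.972500
Series (hydraulic modulator and [0.972500]): 0.850000 × 0.972500 = 0.826625
Series (yaw-rate sensor and wheel-speed sensor): 0.760000 × 0.910000 = 0.691600
Parallel ([0.826625] and [0.691600]): 1 − (1 − 0.826625)(1 − 0.691600) = 0.9465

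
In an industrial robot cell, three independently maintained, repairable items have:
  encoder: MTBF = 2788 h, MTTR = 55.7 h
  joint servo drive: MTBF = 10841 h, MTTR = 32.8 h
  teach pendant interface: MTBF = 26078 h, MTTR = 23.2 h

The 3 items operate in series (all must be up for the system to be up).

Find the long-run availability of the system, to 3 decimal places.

A(encoder) = MTBF/(MTBF+MTTR) = 2788/(2788+55.7) = 0.980413
A(joint servo drive) = MTBF/(MTBF+MTTR) = 10841/(10841+32.8) = 0.996984
A(teach pendant interface) = MTBF/(MTBF+MTTR) = 26078/(26078+23.2) = 0.999111
Series availability: 0.980413 × 0.996984 × 0.999111 = 0.977

0.977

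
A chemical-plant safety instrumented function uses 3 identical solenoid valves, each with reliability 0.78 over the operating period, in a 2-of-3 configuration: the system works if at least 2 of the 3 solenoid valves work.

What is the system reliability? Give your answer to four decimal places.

0.8761

R = Σ_{i=2}^{3} C(3,i) p^i (1−p)^{3−i} with p = 0.78
C(3,2)·0.78^2·0.22^1 = 0.401544
C(3,3)·0.78^3·0.22^0 = 0.474552
Sum = 0.8761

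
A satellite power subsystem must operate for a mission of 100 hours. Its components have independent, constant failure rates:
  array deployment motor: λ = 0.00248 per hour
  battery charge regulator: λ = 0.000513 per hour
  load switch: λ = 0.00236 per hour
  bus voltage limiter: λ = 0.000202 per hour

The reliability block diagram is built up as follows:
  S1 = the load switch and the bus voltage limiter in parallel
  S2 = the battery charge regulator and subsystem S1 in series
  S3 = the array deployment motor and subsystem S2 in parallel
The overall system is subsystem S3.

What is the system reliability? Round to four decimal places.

0.9881

R(array deployment motor) = exp(−0.00248 × 100) = 0.780360
R(battery charge regulator) = exp(−0.000513 × 100) = 0.949994
R(load switch) = exp(−0.00236 × 100) = 0.789781
R(bus voltage limiter) = exp(−0.000202 × 100) = 0.980003
Parallel (load switch and bus voltage limiter): 1 − (1 − 0.789781)(1 − 0.980003) = 0.995796
Series (battery charge regulator and [0.995796]): 0.949994 × 0.995796 = 0.946000
Parallel (array deployment motor and [0.946000]): 1 − (1 − 0.780360)(1 − 0.946000) = 0.9881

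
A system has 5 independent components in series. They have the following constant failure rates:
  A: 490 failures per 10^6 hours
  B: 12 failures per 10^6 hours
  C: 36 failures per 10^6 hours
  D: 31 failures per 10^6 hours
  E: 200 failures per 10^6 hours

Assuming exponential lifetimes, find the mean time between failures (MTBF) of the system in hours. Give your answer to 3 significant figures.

1300

Series of exponential components: λ_sys = Σ λ_i
λ_sys = 0.00049 + 0.000012 + 0.000036 + 0.000031 + 0.00020 = 7.6900e-04 /h
MTBF = 1 / λ_sys = 1300 h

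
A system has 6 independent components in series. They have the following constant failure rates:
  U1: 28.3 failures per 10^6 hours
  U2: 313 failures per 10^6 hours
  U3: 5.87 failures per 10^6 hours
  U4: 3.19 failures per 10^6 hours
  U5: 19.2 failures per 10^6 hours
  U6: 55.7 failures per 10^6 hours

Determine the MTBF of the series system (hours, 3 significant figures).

2350

Series of exponential components: λ_sys = Σ λ_i
λ_sys = 0.0000283 + 0.000313 + 0.00000587 + 0.00000319 + 0.0000192 + 0.0000557 = 4.2526e-04 /h
MTBF = 1 / λ_sys = 2350 h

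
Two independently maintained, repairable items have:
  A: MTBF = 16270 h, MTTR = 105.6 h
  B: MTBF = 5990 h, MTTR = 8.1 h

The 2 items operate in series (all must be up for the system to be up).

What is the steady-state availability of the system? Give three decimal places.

A(A) = MTBF/(MTBF+MTTR) = 16270/(16270+105.6) = 0.993551
A(B) = MTBF/(MTBF+MTTR) = 5990/(5990+8.1) = 0.998650
Series availability: 0.993551 × 0.998650 = 0.992

0.992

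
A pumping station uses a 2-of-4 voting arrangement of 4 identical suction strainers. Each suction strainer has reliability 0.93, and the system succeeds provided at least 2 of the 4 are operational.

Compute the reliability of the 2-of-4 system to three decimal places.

0.999

R = Σ_{i=2}^{4} C(4,i) p^i (1−p)^{4−i} with p = 0.93
C(4,2)·0.93^2·0.07^2 = 0.02543
C(4,3)·0.93^3·0.07^1 = 0.22522
C(4,4)·0.93^4·0.07^0 = 0.74805
Sum = 0.999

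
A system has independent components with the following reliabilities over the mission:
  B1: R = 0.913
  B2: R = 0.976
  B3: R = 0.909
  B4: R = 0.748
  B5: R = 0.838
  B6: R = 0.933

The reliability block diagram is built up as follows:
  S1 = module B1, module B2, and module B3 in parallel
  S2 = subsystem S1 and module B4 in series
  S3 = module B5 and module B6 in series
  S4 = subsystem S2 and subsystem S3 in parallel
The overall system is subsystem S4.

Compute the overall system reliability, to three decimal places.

0.945

Parallel (B1, B2, and B3): 1 − (1 − 0.91300)(1 − 0.97600)(1 − 0.90900) = 0.99981
Series ([0.99981] and B4): 0.99981 × 0.74800 = 0.74786
Series (B5 and B6): 0.83800 × 0.93300 = 0.78185
Parallel ([0.74786] and [0.78185]): 1 − (1 − 0.74786)(1 − 0.78185) = 0.945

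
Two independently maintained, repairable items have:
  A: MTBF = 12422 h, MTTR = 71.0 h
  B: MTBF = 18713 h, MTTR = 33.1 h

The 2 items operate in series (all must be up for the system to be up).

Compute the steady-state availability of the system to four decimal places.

0.9926

A(A) = MTBF/(MTBF+MTTR) = 12422/(12422+71.0) = 0.994317
A(B) = MTBF/(MTBF+MTTR) = 18713/(18713+33.1) = 0.998234
Series availability: 0.994317 × 0.998234 = 0.9926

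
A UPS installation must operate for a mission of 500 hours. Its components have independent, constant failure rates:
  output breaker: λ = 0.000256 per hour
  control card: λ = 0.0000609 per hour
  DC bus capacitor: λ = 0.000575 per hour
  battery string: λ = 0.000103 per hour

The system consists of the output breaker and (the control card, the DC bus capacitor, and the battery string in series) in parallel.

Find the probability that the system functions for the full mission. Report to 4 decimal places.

0.9629

R(output breaker) = exp(−0.000256 × 500) = 0.879853
R(control card) = exp(−0.0000609 × 500) = 0.970009
R(DC bus capacitor) = exp(−0.000575 × 500) = 0.750137
R(battery string) = exp(−0.000103 × 500) = 0.949804
Series (control card, DC bus capacitor, and battery string): 0.970009 × 0.750137 × 0.949804 = 0.691115
Parallel (output breaker and [0.691115]): 1 − (1 − 0.879853)(1 − 0.691115) = 0.9629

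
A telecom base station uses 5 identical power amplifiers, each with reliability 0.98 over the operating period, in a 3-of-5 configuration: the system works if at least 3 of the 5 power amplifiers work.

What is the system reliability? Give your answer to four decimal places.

R = Σ_{i=3}^{5} C(5,i) p^i (1−p)^{5−i} with p = 0.98
C(5,3)·0.98^3·0.02^2 = 0.003765
C(5,4)·0.98^4·0.02^1 = 0.092237
C(5,5)·0.98^5·0.02^0 = 0.903921
Sum = 0.9999

0.9999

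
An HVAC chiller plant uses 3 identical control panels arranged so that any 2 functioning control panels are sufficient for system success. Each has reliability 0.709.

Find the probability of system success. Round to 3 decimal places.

0.795

R = Σ_{i=2}^{3} C(3,i) p^i (1−p)^{3−i} with p = 0.709
C(3,2)·0.709^2·0.291^1 = 0.43884
C(3,3)·0.709^3·0.291^0 = 0.35640
Sum = 0.795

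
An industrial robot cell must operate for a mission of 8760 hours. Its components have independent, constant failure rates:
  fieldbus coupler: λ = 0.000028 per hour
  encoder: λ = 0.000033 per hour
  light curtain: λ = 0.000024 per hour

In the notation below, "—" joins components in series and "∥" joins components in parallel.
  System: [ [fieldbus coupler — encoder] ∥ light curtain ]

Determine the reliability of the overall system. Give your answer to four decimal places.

0.9215

R(fieldbus coupler) = exp(−0.000028 × 8760) = 0.782485
R(encoder) = exp(−0.000033 × 8760) = 0.748952
R(light curtain) = exp(−0.000024 × 8760) = 0.810390
Series (fieldbus coupler and encoder): 0.782485 × 0.748952 = 0.586044
Parallel ([0.586044] and light curtain): 1 − (1 − 0.586044)(1 − 0.810390) = 0.9215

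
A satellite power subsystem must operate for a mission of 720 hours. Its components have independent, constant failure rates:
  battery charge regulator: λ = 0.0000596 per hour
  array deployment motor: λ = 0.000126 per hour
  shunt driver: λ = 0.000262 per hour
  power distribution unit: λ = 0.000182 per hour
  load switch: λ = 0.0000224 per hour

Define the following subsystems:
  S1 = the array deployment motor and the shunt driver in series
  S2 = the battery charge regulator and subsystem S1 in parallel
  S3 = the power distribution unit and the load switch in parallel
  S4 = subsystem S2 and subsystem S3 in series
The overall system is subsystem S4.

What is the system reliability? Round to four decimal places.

0.9878

R(battery charge regulator) = exp(−0.0000596 × 720) = 0.957996
R(array deployment motor) = exp(−0.000126 × 720) = 0.913273
R(shunt driver) = exp(−0.000262 × 720) = 0.828085
R(power distribution unit) = exp(−0.000182 × 720) = 0.877183
R(load switch) = exp(−0.0000224 × 720) = 0.984001
Series (array deployment motor and shunt driver): 0.913273 × 0.828085 = 0.756268
Parallel (battery charge regulator and [0.756268]): 1 − (1 − 0.957996)(1 − 0.756268) = 0.989762
Parallel (power distribution unit and load switch): 1 − (1 − 0.877183)(1 − 0.984001) = 0.998035
Series ([0.989762] and [0.998035]): 0.989762 × 0.998035 = 0.9878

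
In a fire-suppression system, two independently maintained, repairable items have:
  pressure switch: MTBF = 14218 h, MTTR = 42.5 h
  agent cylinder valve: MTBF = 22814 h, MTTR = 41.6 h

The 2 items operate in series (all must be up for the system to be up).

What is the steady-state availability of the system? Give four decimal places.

A(pressure switch) = MTBF/(MTBF+MTTR) = 14218/(14218+42.5) = 0.997020
A(agent cylinder valve) = MTBF/(MTBF+MTTR) = 22814/(22814+41.6) = 0.998180
Series availability: 0.997020 × 0.998180 = 0.9952

0.9952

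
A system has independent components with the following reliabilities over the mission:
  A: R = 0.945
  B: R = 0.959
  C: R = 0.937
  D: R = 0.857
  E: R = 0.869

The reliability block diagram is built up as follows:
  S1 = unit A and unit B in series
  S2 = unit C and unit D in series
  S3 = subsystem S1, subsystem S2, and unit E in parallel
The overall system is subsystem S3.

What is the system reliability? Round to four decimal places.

0.9976

Series (A and B): 0.945000 × 0.959000 = 0.906255
Series (C and D): 0.937000 × 0.857000 = 0.803009
Parallel ([0.906255], [0.803009], and E): 1 − (1 − 0.906255)(1 − 0.803009)(1 − 0.869000) = 0.9976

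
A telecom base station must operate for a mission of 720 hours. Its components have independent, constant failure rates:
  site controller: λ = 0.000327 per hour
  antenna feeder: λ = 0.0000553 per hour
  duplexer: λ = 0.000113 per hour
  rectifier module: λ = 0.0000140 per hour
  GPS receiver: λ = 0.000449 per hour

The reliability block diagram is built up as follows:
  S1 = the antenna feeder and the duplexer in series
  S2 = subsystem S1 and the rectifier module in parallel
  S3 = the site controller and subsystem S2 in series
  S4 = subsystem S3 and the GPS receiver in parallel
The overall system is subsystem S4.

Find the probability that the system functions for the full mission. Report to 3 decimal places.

R(site controller) = exp(−0.000327 × 720) = 0.79022
R(antenna feeder) = exp(−0.0000553 × 720) = 0.96097
R(duplexer) = exp(−0.000113 × 720) = 0.92186
R(rectifier module) = exp(−0.0000140 × 720) = 0.98997
R(GPS receiver) = exp(−0.000449 × 720) = 0.72377
Series (antenna feeder and duplexer): 0.96097 × 0.92186 = 0.88588
Parallel ([0.88588] and rectifier module): 1 − (1 − 0.88588)(1 − 0.98997) = 0.99886
Series (site controller and [0.99886]): 0.79022 × 0.99886 = 0.78932
Parallel ([0.78932] and GPS receiver): 1 − (1 − 0.78932)(1 − 0.72377) = 0.942

0.942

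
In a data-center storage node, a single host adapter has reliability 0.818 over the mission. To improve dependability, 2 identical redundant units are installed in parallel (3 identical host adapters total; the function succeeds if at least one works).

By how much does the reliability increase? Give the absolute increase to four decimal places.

R_before = 0.818
R_after = 1 − (1 − 0.818)^3 = 0.9940
ΔR = 0.9940 − 0.818 = 0.1760

0.1760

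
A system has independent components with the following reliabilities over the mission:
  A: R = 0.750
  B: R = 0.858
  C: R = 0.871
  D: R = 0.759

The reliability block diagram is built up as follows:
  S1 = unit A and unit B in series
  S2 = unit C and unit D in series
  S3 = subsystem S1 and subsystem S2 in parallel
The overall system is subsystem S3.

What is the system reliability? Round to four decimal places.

Series (A and B): 0.750000 × 0.858000 = 0.643500
Series (C and D): 0.871000 × 0.759000 = 0.661089
Parallel ([0.643500] and [0.661089]): 1 − (1 − 0.643500)(1 − 0.661089) = 0.8792

0.8792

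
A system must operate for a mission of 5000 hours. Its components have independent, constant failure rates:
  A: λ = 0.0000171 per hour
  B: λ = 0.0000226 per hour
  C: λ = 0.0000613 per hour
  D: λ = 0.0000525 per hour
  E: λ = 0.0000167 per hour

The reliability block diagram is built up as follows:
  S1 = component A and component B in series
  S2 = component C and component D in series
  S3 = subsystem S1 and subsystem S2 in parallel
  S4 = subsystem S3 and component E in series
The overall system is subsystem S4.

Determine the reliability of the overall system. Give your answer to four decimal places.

0.8480

R(A) = exp(−0.0000171 × 5000) = 0.918053
R(B) = exp(−0.0000226 × 5000) = 0.893151
R(C) = exp(−0.0000613 × 5000) = 0.736019
R(D) = exp(−0.0000525 × 5000) = 0.769126
R(E) = exp(−0.0000167 × 5000) = 0.919891
Series (A and B): 0.918053 × 0.893151 = 0.819960
Series (C and D): 0.736019 × 0.769126 = 0.566091
Parallel ([0.819960] and [0.566091]): 1 − (1 − 0.819960)(1 − 0.566091) = 0.921879
Series ([0.921879] and E): 0.921879 × 0.919891 = 0.8480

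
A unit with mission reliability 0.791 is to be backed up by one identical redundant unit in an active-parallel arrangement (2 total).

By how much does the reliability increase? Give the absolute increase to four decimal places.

0.1653

R_before = 0.791
R_after = 1 − (1 − 0.791)^2 = 0.9563
ΔR = 0.9563 − 0.791 = 0.1653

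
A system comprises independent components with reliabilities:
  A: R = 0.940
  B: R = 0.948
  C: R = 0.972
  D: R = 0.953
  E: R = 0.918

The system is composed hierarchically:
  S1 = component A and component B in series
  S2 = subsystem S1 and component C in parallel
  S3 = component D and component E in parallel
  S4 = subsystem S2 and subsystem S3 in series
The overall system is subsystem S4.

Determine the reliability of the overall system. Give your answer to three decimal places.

0.993

Series (A and B): 0.94000 × 0.94800 = 0.89112
Parallel ([0.89112] and C): 1 − (1 − 0.89112)(1 − 0.97200) = 0.99695
Parallel (D and E): 1 − (1 − 0.95300)(1 − 0.91800) = 0.99615
Series ([0.99695] and [0.99615]): 0.99695 × 0.99615 = 0.993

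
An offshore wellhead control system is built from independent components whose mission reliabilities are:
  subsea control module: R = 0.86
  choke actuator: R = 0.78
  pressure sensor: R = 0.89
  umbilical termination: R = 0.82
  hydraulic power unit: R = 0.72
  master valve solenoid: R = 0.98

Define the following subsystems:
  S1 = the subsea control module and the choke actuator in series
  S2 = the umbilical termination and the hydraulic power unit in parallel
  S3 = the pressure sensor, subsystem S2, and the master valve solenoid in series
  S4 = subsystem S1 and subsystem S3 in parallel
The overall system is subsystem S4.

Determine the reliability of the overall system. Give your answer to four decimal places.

Series (subsea control module and choke actuator): 0.860000 × 0.780000 = 0.670800
Parallel (umbilical termination and hydraulic power unit): 1 − (1 − 0.820000)(1 − 0.720000) = 0.949600
Series (pressure sensor, [0.949600], and master valve solenoid): 0.890000 × 0.949600 × 0.980000 = 0.828241
Parallel ([0.670800] and [0.828241]): 1 − (1 − 0.670800)(1 − 0.828241) = 0.9435

0.9435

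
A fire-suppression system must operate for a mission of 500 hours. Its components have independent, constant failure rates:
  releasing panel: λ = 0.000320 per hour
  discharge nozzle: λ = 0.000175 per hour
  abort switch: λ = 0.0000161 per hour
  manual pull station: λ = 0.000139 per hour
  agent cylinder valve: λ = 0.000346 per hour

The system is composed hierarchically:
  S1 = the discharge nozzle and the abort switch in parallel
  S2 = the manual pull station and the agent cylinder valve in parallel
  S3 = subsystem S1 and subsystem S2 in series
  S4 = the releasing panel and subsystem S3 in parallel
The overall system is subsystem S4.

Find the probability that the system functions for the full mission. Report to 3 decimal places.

0.998

R(releasing panel) = exp(−0.000320 × 500) = 0.85214
R(discharge nozzle) = exp(−0.000175 × 500) = 0.91622
R(abort switch) = exp(−0.0000161 × 500) = 0.99198
R(manual pull station) = exp(−0.000139 × 500) = 0.93286
R(agent cylinder valve) = exp(−0.000346 × 500) = 0.84114
Parallel (discharge nozzle and abort switch): 1 − (1 − 0.91622)(1 − 0.99198) = 0.99933
Parallel (manual pull station and agent cylinder valve): 1 − (1 − 0.93286)(1 − 0.84114) = 0.98933
Series ([0.99933] and [0.98933]): 0.99933 × 0.98933 = 0.98867
Parallel (releasing panel and [0.98867]): 1 − (1 − 0.85214)(1 − 0.98867) = 0.998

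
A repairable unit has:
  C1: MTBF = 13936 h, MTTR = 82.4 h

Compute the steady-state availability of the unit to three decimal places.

A(C1) = MTBF/(MTBF+MTTR) = 13936/(13936+82.4) = 0.994

0.994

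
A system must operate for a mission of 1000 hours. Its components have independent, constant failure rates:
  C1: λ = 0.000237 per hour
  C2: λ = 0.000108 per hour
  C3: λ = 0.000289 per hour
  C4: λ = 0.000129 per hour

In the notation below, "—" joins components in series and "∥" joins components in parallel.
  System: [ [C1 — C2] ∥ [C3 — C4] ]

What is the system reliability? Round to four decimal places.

R(C1) = exp(−0.000237 × 1000) = 0.788991
R(C2) = exp(−0.000108 × 1000) = 0.897628
R(C3) = exp(−0.000289 × 1000) = 0.749012
R(C4) = exp(−0.000129 × 1000) = 0.878974
Series (C1 and C2): 0.788991 × 0.897628 = 0.708220
Series (C3 and C4): 0.749012 × 0.878974 = 0.658362
Parallel ([0.708220] and [0.658362]): 1 − (1 − 0.708220)(1 − 0.658362) = 0.9003

0.9003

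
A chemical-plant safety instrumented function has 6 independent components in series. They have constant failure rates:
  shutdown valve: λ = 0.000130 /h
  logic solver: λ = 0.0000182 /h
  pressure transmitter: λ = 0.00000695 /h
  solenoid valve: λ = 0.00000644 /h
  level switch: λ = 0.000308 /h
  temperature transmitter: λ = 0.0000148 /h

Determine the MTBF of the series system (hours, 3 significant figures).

Series of exponential components: λ_sys = Σ λ_i
λ_sys = 0.000130 + 0.0000182 + 0.00000695 + 0.00000644 + 0.000308 + 0.0000148 = 4.8439e-04 /h
MTBF = 1 / λ_sys = 2060 h

2060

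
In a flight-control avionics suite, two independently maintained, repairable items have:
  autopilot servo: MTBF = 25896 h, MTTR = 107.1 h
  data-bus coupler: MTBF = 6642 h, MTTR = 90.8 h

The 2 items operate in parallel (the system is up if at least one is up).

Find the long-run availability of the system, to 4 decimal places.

0.9999

A(autopilot servo) = MTBF/(MTBF+MTTR) = 25896/(25896+107.1) = 0.995881
A(data-bus coupler) = MTBF/(MTBF+MTTR) = 6642/(6642+90.8) = 0.986514
Parallel availability: 1 − (1 − 0.995881)(1 − 0.986514) = 0.9999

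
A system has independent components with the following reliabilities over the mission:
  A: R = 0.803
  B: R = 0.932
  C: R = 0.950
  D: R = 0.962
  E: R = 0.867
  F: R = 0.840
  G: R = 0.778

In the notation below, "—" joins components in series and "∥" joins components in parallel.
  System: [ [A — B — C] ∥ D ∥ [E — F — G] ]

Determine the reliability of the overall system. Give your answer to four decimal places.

Series (A, B, and C): 0.803000 × 0.932000 × 0.950000 = 0.710976
Series (E, F, and G): 0.867000 × 0.840000 × 0.778000 = 0.566602
Parallel ([0.710976], D, and [0.566602]): 1 − (1 − 0.710976)(1 − 0.962000)(1 − 0.566602) = 0.9952

0.9952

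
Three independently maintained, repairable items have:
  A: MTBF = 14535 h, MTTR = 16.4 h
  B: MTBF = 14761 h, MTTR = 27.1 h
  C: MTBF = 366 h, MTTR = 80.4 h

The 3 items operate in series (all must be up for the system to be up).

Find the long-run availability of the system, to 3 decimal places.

A(A) = MTBF/(MTBF+MTTR) = 14535/(14535+16.4) = 0.998873
A(B) = MTBF/(MTBF+MTTR) = 14761/(14761+27.1) = 0.998167
A(C) = MTBF/(MTBF+MTTR) = 366/(366+80.4) = 0.819892
Series availability: 0.998873 × 0.998167 × 0.819892 = 0.817

0.817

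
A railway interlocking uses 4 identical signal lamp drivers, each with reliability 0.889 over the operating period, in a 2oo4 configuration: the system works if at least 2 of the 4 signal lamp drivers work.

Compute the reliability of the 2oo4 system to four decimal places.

0.9950

R = Σ_{i=2}^{4} C(4,i) p^i (1−p)^{4−i} with p = 0.889
C(4,2)·0.889^2·0.111^2 = 0.058425
C(4,3)·0.889^3·0.111^1 = 0.311952
C(4,4)·0.889^4·0.111^0 = 0.624607
Sum = 0.9950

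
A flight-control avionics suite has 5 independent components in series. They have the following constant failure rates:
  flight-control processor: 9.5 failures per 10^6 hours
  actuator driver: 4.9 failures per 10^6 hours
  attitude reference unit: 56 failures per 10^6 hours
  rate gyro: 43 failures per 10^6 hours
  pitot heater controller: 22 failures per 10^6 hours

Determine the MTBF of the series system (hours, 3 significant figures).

Series of exponential components: λ_sys = Σ λ_i
λ_sys = 0.0000095 + 0.0000049 + 0.000056 + 0.000043 + 0.000022 = 1.3540e-04 /h
MTBF = 1 / λ_sys = 7390 h

7390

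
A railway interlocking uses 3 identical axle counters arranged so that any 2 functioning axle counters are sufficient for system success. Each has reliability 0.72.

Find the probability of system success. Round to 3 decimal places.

R = Σ_{i=2}^{3} C(3,i) p^i (1−p)^{3−i} with p = 0.72
C(3,2)·0.72^2·0.28^1 = 0.43546
C(3,3)·0.72^3·0.28^0 = 0.37325
Sum = 0.809

0.809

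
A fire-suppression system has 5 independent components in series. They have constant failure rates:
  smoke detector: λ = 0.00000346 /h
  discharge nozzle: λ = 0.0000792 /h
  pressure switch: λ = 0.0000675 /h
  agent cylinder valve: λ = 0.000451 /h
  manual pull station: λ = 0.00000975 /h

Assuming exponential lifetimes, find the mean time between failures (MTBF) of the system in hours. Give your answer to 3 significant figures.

Series of exponential components: λ_sys = Σ λ_i
λ_sys = 0.00000346 + 0.0000792 + 0.0000675 + 0.000451 + 0.00000975 = 6.1091e-04 /h
MTBF = 1 / λ_sys = 1640 h

1640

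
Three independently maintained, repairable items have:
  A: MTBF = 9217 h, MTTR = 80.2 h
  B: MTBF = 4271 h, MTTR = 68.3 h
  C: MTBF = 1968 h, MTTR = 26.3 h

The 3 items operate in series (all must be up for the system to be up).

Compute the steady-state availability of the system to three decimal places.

A(A) = MTBF/(MTBF+MTTR) = 9217/(9217+80.2) = 0.991374
A(B) = MTBF/(MTBF+MTTR) = 4271/(4271+68.3) = 0.984260
A(C) = MTBF/(MTBF+MTTR) = 1968/(1968+26.3) = 0.986812
Series availability: 0.991374 × 0.984260 × 0.986812 = 0.963

0.963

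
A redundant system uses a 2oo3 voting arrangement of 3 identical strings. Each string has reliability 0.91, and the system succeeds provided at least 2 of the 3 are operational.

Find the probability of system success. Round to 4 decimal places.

0.9772

R = Σ_{i=2}^{3} C(3,i) p^i (1−p)^{3−i} with p = 0.91
C(3,2)·0.91^2·0.09^1 = 0.223587
C(3,3)·0.91^3·0.09^0 = 0.753571
Sum = 0.9772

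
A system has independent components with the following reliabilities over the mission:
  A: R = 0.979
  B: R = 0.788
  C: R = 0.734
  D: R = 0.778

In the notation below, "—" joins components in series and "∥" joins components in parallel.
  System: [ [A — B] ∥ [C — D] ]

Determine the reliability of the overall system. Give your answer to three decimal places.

Series (A and B): 0.97900 × 0.78800 = 0.77145
Series (C and D): 0.73400 × 0.77800 = 0.57105
Parallel ([0.77145] and [0.57105]): 1 − (1 − 0.77145)(1 − 0.57105) = 0.902

0.902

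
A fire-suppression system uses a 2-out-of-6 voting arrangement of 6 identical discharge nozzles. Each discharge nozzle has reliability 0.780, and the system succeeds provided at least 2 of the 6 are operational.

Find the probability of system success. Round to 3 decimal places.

0.997

R = Σ_{i=2}^{6} C(6,i) p^i (1−p)^{6−i} with p = 0.780
C(6,2)·0.780^2·0.220^4 = 0.02138
C(6,3)·0.780^3·0.220^3 = 0.10106
C(6,4)·0.780^4·0.220^2 = 0.26873
C(6,5)·0.780^5·0.220^1 = 0.38111
C(6,6)·0.780^6·0.220^0 = 0.22520
Sum = 0.997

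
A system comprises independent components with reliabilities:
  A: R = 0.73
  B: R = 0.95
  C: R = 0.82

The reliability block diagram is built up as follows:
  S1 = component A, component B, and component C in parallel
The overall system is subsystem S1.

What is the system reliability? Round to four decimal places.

0.9976

Parallel (A, B, and C): 1 − (1 − 0.730000)(1 − 0.950000)(1 − 0.820000) = 0.9976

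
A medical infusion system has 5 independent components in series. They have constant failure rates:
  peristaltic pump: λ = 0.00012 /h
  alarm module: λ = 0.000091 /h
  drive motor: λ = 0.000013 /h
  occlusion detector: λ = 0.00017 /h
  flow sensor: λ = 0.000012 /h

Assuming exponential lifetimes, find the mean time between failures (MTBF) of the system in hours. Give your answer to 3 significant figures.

Series of exponential components: λ_sys = Σ λ_i
λ_sys = 0.00012 + 0.000091 + 0.000013 + 0.00017 + 0.000012 = 4.0600e-04 /h
MTBF = 1 / λ_sys = 2460 h

2460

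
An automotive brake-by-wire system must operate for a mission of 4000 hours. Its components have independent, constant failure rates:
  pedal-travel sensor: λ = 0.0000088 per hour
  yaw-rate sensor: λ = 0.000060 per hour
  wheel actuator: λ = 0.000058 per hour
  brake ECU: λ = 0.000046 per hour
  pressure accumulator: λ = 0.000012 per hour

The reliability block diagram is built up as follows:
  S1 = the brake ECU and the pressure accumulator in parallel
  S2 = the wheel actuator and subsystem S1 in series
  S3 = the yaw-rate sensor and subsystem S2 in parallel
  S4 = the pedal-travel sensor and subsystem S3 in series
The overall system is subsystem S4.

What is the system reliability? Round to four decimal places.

0.9215

R(pedal-travel sensor) = exp(−0.0000088 × 4000) = 0.965412
R(yaw-rate sensor) = exp(−0.000060 × 4000) = 0.786628
R(wheel actuator) = exp(−0.000058 × 4000) = 0.792946
R(brake ECU) = exp(−0.000046 × 4000) = 0.831936
R(pressure accumulator) = exp(−0.000012 × 4000) = 0.953134
Parallel (brake ECU and pressure accumulator): 1 − (1 − 0.831936)(1 − 0.953134) = 0.992124
Series (wheel actuator and [0.992124]): 0.792946 × 0.992124 = 0.786701
Parallel (yaw-rate sensor and [0.786701]): 1 − (1 − 0.786628)(1 − 0.786701) = 0.954488
Series (pedal-travel sensor and [0.954488]): 0.965412 × 0.954488 = 0.9215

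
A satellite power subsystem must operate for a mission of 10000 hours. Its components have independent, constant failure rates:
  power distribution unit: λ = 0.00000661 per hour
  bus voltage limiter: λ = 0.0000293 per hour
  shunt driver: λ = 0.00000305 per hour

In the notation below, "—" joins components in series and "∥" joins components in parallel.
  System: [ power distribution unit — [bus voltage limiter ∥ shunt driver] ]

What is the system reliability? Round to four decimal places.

0.9289

R(power distribution unit) = exp(−0.00000661 × 10000) = 0.936037
R(bus voltage limiter) = exp(−0.0000293 × 10000) = 0.746022
R(shunt driver) = exp(−0.00000305 × 10000) = 0.969960
Parallel (bus voltage limiter and shunt driver): 1 − (1 − 0.746022)(1 − 0.969960) = 0.992371
Series (power distribution unit and [0.992371]): 0.936037 × 0.992371 = 0.9289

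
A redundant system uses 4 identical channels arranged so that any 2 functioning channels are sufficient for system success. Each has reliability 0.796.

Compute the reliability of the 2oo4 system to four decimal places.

R = Σ_{i=2}^{4} C(4,i) p^i (1−p)^{4−i} with p = 0.796
C(4,2)·0.796^2·0.204^2 = 0.158211
C(4,3)·0.796^3·0.204^1 = 0.411556
C(4,4)·0.796^4·0.204^0 = 0.401469
Sum = 0.9712

0.9712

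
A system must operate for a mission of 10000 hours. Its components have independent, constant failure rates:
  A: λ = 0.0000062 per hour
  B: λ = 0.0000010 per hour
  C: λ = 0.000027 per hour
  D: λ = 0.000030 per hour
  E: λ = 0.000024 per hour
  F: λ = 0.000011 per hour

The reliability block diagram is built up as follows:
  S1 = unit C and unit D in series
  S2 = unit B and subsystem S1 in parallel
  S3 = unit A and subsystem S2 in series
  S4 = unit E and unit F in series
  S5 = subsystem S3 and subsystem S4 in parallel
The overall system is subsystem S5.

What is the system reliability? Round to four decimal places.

0.9810

R(A) = exp(−0.0000062 × 10000) = 0.939883
R(B) = exp(−0.0000010 × 10000) = 0.990050
R(C) = exp(−0.000027 × 10000) = 0.763379
R(D) = exp(−0.000030 × 10000) = 0.740818
R(E) = exp(−0.000024 × 10000) = 0.786628
R(F) = exp(−0.000011 × 10000) = 0.895834
Series (C and D): 0.763379 × 0.740818 = 0.565525
Parallel (B and [0.565525]): 1 − (1 − 0.990050)(1 − 0.565525) = 0.995677
Series (A and [0.995677]): 0.939883 × 0.995677 = 0.935820
Series (E and F): 0.786628 × 0.895834 = 0.704688
Parallel ([0.935820] and [0.704688]): 1 − (1 − 0.935820)(1 − 0.704688) = 0.9810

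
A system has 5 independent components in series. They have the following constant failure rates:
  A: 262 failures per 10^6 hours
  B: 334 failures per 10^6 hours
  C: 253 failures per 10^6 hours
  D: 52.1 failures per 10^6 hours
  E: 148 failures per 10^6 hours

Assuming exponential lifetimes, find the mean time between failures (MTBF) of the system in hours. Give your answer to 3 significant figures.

Series of exponential components: λ_sys = Σ λ_i
λ_sys = 0.000262 + 0.000334 + 0.000253 + 0.0000521 + 0.000148 = 1.0491e-03 /h
MTBF = 1 / λ_sys = 953 h

953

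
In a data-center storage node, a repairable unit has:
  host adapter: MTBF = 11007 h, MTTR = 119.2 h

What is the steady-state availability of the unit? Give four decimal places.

A(host adapter) = MTBF/(MTBF+MTTR) = 11007/(11007+119.2) = 0.9893

0.9893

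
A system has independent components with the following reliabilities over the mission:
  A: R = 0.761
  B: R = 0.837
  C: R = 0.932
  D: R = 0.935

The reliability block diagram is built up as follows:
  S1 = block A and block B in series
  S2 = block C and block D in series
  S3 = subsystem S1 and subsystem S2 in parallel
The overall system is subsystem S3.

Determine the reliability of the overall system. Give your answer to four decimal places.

Series (A and B): 0.761000 × 0.837000 = 0.636957
Series (C and D): 0.932000 × 0.935000 = 0.871420
Parallel ([0.636957] and [0.871420]): 1 − (1 − 0.636957)(1 − 0.871420) = 0.9533

0.9533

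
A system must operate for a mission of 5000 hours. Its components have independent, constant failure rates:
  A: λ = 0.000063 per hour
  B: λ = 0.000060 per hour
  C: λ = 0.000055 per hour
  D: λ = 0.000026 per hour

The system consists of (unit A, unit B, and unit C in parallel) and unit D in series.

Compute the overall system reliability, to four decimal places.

0.8633

R(A) = exp(−0.000063 × 5000) = 0.729789
R(B) = exp(−0.000060 × 5000) = 0.740818
R(C) = exp(−0.000055 × 5000) = 0.759572
R(D) = exp(−0.000026 × 5000) = 0.878095
Parallel (A, B, and C): 1 − (1 − 0.729789)(1 − 0.740818)(1 − 0.759572) = 0.983162
Series ([0.983162] and D): 0.983162 × 0.878095 = 0.8633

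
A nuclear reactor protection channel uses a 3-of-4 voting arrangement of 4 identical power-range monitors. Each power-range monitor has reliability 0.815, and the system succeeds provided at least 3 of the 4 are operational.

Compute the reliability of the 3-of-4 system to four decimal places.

R = Σ_{i=3}^{4} C(4,i) p^i (1−p)^{4−i} with p = 0.815
C(4,3)·0.815^3·0.185^1 = 0.400594
C(4,4)·0.815^4·0.185^0 = 0.441195
Sum = 0.8418

0.8418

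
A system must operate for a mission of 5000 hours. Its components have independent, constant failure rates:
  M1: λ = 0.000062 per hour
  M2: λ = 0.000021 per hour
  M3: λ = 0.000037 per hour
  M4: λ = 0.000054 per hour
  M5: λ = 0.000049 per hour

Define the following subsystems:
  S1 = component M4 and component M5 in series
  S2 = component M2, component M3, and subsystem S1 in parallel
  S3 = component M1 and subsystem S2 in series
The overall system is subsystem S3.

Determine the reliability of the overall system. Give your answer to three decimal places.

0.728

R(M1) = exp(−0.000062 × 5000) = 0.73345
R(M2) = exp(−0.000021 × 5000) = 0.90032
R(M3) = exp(−0.000037 × 5000) = 0.83110
R(M4) = exp(−0.000054 × 5000) = 0.76338
R(M5) = exp(−0.000049 × 5000) = 0.78270
Series (M4 and M5): 0.76338 × 0.78270 = 0.59750
Parallel (M2, M3, and [0.59750]): 1 − (1 − 0.90032)(1 − 0.83110)(1 − 0.59750) = 0.99322
Series (M1 and [0.99322]): 0.73345 × 0.99322 = 0.728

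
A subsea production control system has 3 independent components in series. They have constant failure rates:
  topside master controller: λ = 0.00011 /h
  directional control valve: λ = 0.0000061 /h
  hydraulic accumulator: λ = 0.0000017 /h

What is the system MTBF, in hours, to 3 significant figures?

Series of exponential components: λ_sys = Σ λ_i
λ_sys = 0.00011 + 0.0000061 + 0.0000017 = 1.1780e-04 /h
MTBF = 1 / λ_sys = 8490 h

8490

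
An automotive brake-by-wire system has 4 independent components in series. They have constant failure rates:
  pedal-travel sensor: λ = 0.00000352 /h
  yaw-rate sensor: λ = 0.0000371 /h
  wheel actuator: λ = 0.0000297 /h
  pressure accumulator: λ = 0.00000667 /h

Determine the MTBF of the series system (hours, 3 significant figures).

13000

Series of exponential components: λ_sys = Σ λ_i
λ_sys = 0.00000352 + 0.0000371 + 0.0000297 + 0.00000667 = 7.6990e-05 /h
MTBF = 1 / λ_sys = 13000 h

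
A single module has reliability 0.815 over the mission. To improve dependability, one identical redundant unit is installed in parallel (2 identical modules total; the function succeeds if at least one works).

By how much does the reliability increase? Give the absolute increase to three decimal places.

0.151

R_before = 0.815
R_after = 1 − (1 − 0.815)^2 = 0.966
ΔR = 0.966 − 0.815 = 0.151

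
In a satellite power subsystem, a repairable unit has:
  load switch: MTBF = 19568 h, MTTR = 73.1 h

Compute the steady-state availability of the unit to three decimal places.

0.996

A(load switch) = MTBF/(MTBF+MTTR) = 19568/(19568+73.1) = 0.996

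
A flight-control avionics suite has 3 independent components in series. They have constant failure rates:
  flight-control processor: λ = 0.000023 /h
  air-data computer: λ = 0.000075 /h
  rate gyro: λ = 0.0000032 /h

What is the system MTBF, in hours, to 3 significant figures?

9880

Series of exponential components: λ_sys = Σ λ_i
λ_sys = 0.000023 + 0.000075 + 0.0000032 = 1.0120e-04 /h
MTBF = 1 / λ_sys = 9880 h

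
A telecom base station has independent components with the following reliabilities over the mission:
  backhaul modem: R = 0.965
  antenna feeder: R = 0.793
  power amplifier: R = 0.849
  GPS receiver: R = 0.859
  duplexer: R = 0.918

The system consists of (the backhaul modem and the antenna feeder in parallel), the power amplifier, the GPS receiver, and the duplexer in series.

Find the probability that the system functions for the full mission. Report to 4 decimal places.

Parallel (backhaul modem and antenna feeder): 1 − (1 − 0.965000)(1 − 0.793000) = 0.992755
Series ([0.992755], power amplifier, GPS receiver, and duplexer): 0.992755 × 0.849000 × 0.859000 × 0.918000 = 0.6646

0.6646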